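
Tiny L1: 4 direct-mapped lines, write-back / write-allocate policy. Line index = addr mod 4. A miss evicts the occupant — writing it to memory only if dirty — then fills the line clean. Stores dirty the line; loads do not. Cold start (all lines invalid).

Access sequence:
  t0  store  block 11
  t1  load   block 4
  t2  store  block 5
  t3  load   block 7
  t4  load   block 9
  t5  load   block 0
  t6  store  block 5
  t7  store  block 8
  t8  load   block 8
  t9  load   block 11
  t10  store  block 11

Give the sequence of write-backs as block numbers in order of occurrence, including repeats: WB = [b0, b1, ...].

WB = [11, 5]

0: W B11 → L3 miss [D]
1: R B4 → L0 miss [-]
2: W B5 → L1 miss [D]
3: R B7 → L3 miss wb→B11 [-]
4: R B9 → L1 miss wb→B5 [-]
5: R B0 → L0 miss [-]
6: W B5 → L1 miss [D]
7: W B8 → L0 miss [D]
8: R B8 → L0 hit [D]
9: R B11 → L3 miss [-]
10: W B11 → L3 hit [D]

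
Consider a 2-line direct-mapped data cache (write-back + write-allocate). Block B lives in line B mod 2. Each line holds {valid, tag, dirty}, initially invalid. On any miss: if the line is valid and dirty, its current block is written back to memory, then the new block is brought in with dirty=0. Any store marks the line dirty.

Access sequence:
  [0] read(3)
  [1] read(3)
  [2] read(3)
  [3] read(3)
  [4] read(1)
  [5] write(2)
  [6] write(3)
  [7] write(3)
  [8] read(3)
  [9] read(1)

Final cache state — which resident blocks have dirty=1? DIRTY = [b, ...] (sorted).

DIRTY = [2]

0: R B3 -> L1 miss  d=-]
1: R B3 -> L1 hit  d=-]
2: R B3 -> L1 hit  d=-]
3: R B3 -> L1 hit  d=-]
4: R B1 -> L1 miss  d=-]
5: W B2 -> L0 miss  d=D]
6: W B3 -> L1 miss  d=D]
7: W B3 -> L1 hit  d=D]
8: R B3 -> L1 hit  d=D]
9: R B1 -> L1 miss wb->B3  d=-]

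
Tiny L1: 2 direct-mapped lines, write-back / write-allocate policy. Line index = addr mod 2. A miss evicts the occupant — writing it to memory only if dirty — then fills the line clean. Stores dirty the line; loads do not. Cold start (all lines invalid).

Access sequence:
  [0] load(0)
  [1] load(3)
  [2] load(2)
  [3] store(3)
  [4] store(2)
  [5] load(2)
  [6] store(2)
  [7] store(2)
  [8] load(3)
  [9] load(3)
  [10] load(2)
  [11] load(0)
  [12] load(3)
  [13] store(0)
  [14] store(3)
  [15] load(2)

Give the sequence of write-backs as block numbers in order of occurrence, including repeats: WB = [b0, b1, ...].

0: R B0 -> L0 miss  d=-]
1: R B3 -> L1 miss  d=-]
2: R B2 -> L0 miss  d=-]
3: W B3 -> L1 hit  d=D]
4: W B2 -> L0 hit  d=D]
5: R B2 -> L0 hit  d=D]
6: W B2 -> L0 hit  d=D]
7: W B2 -> L0 hit  d=D]
8: R B3 -> L1 hit  d=D]
9: R B3 -> L1 hit  d=D]
10: R B2 -> L0 hit  d=D]
11: R B0 -> L0 miss wb->B2  d=-]
12: R B3 -> L1 hit  d=D]
13: W B0 -> L0 hit  d=D]
14: W B3 -> L1 hit  d=D]
15: R B2 -> L0 miss wb->B0  d=-]

WB = [2, 0]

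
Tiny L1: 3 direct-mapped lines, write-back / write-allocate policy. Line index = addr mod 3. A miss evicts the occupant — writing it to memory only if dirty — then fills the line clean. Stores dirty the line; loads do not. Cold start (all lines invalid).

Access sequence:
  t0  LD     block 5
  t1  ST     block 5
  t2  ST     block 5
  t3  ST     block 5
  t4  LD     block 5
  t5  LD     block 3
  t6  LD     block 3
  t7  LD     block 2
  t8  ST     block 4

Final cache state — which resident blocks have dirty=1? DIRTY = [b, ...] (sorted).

DIRTY = [4]

0: R B5 → L2 miss [-]
1: W B5 → L2 hit [D]
2: W B5 → L2 hit [D]
3: W B5 → L2 hit [D]
4: R B5 → L2 hit [D]
5: R B3 → L0 miss [-]
6: R B3 → L0 hit [-]
7: R B2 → L2 miss wb→B5 [-]
8: W B4 → L1 miss [D]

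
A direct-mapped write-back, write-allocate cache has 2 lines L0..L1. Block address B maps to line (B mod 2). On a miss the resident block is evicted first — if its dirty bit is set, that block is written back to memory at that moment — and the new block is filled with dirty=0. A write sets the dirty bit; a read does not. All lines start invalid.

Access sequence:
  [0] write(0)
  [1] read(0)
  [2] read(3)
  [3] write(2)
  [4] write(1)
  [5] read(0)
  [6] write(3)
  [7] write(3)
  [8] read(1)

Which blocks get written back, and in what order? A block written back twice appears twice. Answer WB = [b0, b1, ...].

0: W B0 → L0 miss [D]
1: R B0 → L0 hit [D]
2: R B3 → L1 miss [-]
3: W B2 → L0 miss wb→B0 [D]
4: W B1 → L1 miss [D]
5: R B0 → L0 miss wb→B2 [-]
6: W B3 → L1 miss wb→B1 [D]
7: W B3 → L1 hit [D]
8: R B1 → L1 miss wb→B3 [-]

WB = [0, 2, 1, 3]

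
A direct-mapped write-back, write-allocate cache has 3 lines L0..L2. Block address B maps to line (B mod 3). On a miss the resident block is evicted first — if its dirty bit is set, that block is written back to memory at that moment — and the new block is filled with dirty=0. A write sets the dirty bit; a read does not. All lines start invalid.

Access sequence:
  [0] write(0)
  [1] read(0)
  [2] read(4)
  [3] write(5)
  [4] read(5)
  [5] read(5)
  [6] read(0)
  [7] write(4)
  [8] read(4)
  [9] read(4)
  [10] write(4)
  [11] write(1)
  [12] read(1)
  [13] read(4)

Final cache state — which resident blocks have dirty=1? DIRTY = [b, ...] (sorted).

DIRTY = [0, 5]

0: W B0 → L0 miss [D]
1: R B0 → L0 hit [D]
2: R B4 → L1 miss [-]
3: W B5 → L2 miss [D]
4: R B5 → L2 hit [D]
5: R B5 → L2 hit [D]
6: R B0 → L0 hit [D]
7: W B4 → L1 hit [D]
8: R B4 → L1 hit [D]
9: R B4 → L1 hit [D]
10: W B4 → L1 hit [D]
11: W B1 → L1 miss wb→B4 [D]
12: R B1 → L1 hit [D]
13: R B4 → L1 miss wb→B1 [-]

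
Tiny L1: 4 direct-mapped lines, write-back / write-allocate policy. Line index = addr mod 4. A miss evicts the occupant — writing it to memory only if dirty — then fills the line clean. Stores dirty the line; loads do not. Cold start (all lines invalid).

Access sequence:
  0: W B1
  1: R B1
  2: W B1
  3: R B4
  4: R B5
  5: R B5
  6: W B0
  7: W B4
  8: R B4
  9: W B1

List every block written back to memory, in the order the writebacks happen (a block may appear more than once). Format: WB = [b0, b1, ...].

WB = [1, 0]

0: W B1 → L1 miss [D]
1: R B1 → L1 hit [D]
2: W B1 → L1 hit [D]
3: R B4 → L0 miss [-]
4: R B5 → L1 miss wb→B1 [-]
5: R B5 → L1 hit [-]
6: W B0 → L0 miss [D]
7: W B4 → L0 miss wb→B0 [D]
8: R B4 → L0 hit [D]
9: W B1 → L1 miss [D]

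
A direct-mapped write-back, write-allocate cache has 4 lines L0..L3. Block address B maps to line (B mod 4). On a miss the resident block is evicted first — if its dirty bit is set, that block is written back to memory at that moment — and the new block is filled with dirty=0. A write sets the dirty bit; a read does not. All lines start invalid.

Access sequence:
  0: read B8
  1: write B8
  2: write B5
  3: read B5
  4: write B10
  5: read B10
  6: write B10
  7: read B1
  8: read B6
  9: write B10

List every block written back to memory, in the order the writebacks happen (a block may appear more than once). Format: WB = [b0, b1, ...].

0: R B8 → L0 miss [-]
1: W B8 → L0 hit [D]
2: W B5 → L1 miss [D]
3: R B5 → L1 hit [D]
4: W B10 → L2 miss [D]
5: R B10 → L2 hit [D]
6: W B10 → L2 hit [D]
7: R B1 → L1 miss wb→B5 [-]
8: R B6 → L2 miss wb→B10 [-]
9: W B10 → L2 miss [D]

WB = [5, 10]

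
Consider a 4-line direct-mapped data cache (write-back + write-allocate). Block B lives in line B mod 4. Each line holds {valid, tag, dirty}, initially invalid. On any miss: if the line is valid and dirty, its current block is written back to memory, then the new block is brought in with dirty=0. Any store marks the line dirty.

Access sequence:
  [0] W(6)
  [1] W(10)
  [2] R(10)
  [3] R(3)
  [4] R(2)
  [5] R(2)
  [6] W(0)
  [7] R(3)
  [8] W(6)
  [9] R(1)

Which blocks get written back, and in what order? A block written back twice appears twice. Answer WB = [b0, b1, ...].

0: W B6 -> L2 miss  d=D]
1: W B10 -> L2 miss wb->B6  d=D]
2: R B10 -> L2 hit  d=D]
3: R B3 -> L3 miss  d=-]
4: R B2 -> L2 miss wb->B10  d=-]
5: R B2 -> L2 hit  d=-]
6: W B0 -> L0 miss  d=D]
7: R B3 -> L3 hit  d=-]
8: W B6 -> L2 miss  d=D]
9: R B1 -> L1 miss  d=-]

WB = [6, 10]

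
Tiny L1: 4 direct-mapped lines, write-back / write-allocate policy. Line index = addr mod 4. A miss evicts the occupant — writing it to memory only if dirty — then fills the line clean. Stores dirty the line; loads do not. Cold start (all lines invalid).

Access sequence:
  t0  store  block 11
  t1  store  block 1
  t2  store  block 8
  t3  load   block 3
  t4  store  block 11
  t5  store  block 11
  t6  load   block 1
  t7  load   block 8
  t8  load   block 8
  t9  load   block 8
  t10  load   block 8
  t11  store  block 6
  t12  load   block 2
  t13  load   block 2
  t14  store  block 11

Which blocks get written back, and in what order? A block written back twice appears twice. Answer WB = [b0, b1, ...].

0: W B11 → L3 miss [D]
1: W B1 → L1 miss [D]
2: W B8 → L0 miss [D]
3: R B3 → L3 miss wb→B11 [-]
4: W B11 → L3 miss [D]
5: W B11 → L3 hit [D]
6: R B1 → L1 hit [D]
7: R B8 → L0 hit [D]
8: R B8 → L0 hit [D]
9: R B8 → L0 hit [D]
10: R B8 → L0 hit [D]
11: W B6 → L2 miss [D]
12: R B2 → L2 miss wb→B6 [-]
13: R B2 → L2 hit [-]
14: W B11 → L3 hit [D]

WB = [11, 6]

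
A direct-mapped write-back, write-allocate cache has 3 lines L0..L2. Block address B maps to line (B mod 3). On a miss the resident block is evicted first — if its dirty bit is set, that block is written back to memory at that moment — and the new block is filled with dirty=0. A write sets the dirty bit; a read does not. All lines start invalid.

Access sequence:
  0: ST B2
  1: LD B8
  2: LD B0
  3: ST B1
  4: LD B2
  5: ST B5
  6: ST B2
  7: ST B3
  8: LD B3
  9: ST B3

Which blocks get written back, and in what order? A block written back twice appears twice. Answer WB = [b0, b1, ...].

0: W B2 -> L2 miss  d=D]
1: R B8 -> L2 miss wb->B2  d=-]
2: R B0 -> L0 miss  d=-]
3: W B1 -> L1 miss  d=D]
4: R B2 -> L2 miss  d=-]
5: W B5 -> L2 miss  d=D]
6: W B2 -> L2 miss wb->B5  d=D]
7: W B3 -> L0 miss  d=D]
8: R B3 -> L0 hit  d=D]
9: W B3 -> L0 hit  d=D]

WB = [2, 5]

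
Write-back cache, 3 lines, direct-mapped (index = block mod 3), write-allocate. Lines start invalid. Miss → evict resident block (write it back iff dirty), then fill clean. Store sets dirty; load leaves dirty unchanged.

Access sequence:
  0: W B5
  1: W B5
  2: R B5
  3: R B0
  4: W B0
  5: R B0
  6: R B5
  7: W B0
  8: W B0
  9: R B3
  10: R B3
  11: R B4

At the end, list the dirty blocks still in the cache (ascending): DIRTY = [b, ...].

DIRTY = [5]

0: W B5 → L2 miss [D]
1: W B5 → L2 hit [D]
2: R B5 → L2 hit [D]
3: R B0 → L0 miss [-]
4: W B0 → L0 hit [D]
5: R B0 → L0 hit [D]
6: R B5 → L2 hit [D]
7: W B0 → L0 hit [D]
8: W B0 → L0 hit [D]
9: R B3 → L0 miss wb→B0 [-]
10: R B3 → L0 hit [-]
11: R B4 → L1 miss [-]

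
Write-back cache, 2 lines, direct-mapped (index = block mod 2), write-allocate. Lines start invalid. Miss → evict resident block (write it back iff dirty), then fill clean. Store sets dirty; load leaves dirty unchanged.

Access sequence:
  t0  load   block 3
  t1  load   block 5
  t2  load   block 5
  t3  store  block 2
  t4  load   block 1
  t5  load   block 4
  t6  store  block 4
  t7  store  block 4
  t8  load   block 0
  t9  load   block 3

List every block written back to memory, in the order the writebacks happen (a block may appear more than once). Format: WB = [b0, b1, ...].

WB = [2, 4]

0: R B3 -> L1 miss  d=-]
1: R B5 -> L1 miss  d=-]
2: R B5 -> L1 hit  d=-]
3: W B2 -> L0 miss  d=D]
4: R B1 -> L1 miss  d=-]
5: R B4 -> L0 miss wb->B2  d=-]
6: W B4 -> L0 hit  d=D]
7: W B4 -> L0 hit  d=D]
8: R B0 -> L0 miss wb->B4  d=-]
9: R B3 -> L1 miss  d=-]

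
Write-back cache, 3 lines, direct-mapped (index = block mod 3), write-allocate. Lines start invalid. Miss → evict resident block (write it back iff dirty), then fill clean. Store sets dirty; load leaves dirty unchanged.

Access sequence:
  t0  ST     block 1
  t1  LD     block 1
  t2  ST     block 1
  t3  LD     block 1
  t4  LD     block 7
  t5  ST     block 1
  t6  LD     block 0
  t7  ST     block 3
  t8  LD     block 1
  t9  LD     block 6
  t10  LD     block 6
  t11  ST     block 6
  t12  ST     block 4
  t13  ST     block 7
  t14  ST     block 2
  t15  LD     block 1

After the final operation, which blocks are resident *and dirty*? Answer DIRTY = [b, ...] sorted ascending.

DIRTY = [2, 6]

  0 | W B1 → L1 miss [D]
  1 | R B1 → L1 hit [D]
  2 | W B1 → L1 hit [D]
  3 | R B1 → L1 hit [D]
  4 | R B7 → L1 miss wb→B1 [-]
  5 | W B1 → L1 miss [D]
  6 | R B0 → L0 miss [-]
  7 | W B3 → L0 miss [D]
  8 | R B1 → L1 hit [D]
  9 | R B6 → L0 miss wb→B3 [-]
  10 | R B6 → L0 hit [-]
  11 | W B6 → L0 hit [D]
  12 | W B4 → L1 miss wb→B1 [D]
  13 | W B7 → L1 miss wb→B4 [D]
  14 | W B2 → L2 miss [D]
  15 | R B1 → L1 miss wb→B7 [-]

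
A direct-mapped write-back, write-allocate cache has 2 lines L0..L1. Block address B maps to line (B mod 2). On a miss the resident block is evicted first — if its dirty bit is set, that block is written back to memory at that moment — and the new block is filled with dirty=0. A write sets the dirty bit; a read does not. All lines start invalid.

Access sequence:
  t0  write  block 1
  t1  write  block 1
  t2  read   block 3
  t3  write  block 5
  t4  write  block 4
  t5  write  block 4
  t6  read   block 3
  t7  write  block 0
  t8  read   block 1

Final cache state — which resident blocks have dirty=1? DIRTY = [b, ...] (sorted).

DIRTY = [0]

  0 | W B1 → L1 miss [D]
  1 | W B1 → L1 hit [D]
  2 | R B3 → L1 miss wb→B1 [-]
  3 | W B5 → L1 miss [D]
  4 | W B4 → L0 miss [D]
  5 | W B4 → L0 hit [D]
  6 | R B3 → L1 miss wb→B5 [-]
  7 | W B0 → L0 miss wb→B4 [D]
  8 | R B1 → L1 miss [-]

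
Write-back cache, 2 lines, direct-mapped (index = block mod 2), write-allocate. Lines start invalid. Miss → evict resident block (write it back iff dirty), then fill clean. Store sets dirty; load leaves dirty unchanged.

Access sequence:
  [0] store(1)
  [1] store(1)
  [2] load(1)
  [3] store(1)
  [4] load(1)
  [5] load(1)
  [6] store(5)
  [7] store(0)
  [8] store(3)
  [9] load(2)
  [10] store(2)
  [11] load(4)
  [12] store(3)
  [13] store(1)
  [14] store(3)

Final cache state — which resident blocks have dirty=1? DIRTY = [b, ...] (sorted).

DIRTY = [3]

  0 | W B1 → L1 miss [D]
  1 | W B1 → L1 hit [D]
  2 | R B1 → L1 hit [D]
  3 | W B1 → L1 hit [D]
  4 | R B1 → L1 hit [D]
  5 | R B1 → L1 hit [D]
  6 | W B5 → L1 miss wb→B1 [D]
  7 | W B0 → L0 miss [D]
  8 | W B3 → L1 miss wb→B5 [D]
  9 | R B2 → L0 miss wb→B0 [-]
  10 | W B2 → L0 hit [D]
  11 | R B4 → L0 miss wb→B2 [-]
  12 | W B3 → L1 hit [D]
  13 | W B1 → L1 miss wb→B3 [D]
  14 | W B3 → L1 miss wb→B1 [D]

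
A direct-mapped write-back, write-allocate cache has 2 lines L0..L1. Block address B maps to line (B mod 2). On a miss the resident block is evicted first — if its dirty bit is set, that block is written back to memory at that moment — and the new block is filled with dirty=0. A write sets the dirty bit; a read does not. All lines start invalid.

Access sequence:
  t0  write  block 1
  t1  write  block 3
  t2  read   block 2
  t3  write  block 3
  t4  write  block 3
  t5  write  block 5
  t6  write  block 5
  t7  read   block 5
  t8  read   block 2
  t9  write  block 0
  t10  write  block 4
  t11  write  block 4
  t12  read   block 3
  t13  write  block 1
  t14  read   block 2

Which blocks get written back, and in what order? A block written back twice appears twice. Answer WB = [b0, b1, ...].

  0 | W B1 → L1 miss [D]
  1 | W B3 → L1 miss wb→B1 [D]
  2 | R B2 → L0 miss [-]
  3 | W B3 → L1 hit [D]
  4 | W B3 → L1 hit [D]
  5 | W B5 → L1 miss wb→B3 [D]
  6 | W B5 → L1 hit [D]
  7 | R B5 → L1 hit [D]
  8 | R B2 → L0 hit [-]
  9 | W B0 → L0 miss [D]
  10 | W B4 → L0 miss wb→B0 [D]
  11 | W B4 → L0 hit [D]
  12 | R B3 → L1 miss wb→B5 [-]
  13 | W B1 → L1 miss [D]
  14 | R B2 → L0 miss wb→B4 [-]

WB = [1, 3, 0, 5, 4]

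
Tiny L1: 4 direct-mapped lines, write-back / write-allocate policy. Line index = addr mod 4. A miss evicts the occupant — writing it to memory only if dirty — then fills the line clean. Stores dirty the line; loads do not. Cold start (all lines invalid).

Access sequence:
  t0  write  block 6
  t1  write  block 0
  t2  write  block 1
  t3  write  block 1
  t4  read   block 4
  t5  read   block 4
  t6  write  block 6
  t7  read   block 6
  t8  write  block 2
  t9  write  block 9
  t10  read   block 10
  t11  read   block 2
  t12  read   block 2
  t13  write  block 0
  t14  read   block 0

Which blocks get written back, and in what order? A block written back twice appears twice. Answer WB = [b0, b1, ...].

  0 | W B6 → L2 miss [D]
  1 | W B0 → L0 miss [D]
  2 | W B1 → L1 miss [D]
  3 | W B1 → L1 hit [D]
  4 | R B4 → L0 miss wb→B0 [-]
  5 | R B4 → L0 hit [-]
  6 | W B6 → L2 hit [D]
  7 | R B6 → L2 hit [D]
  8 | W B2 → L2 miss wb→B6 [D]
  9 | W B9 → L1 miss wb→B1 [D]
  10 | R B10 → L2 miss wb→B2 [-]
  11 | R B2 → L2 miss [-]
  12 | R B2 → L2 hit [-]
  13 | W B0 → L0 miss [D]
  14 | R B0 → L0 hit [D]

WB = [0, 6, 1, 2]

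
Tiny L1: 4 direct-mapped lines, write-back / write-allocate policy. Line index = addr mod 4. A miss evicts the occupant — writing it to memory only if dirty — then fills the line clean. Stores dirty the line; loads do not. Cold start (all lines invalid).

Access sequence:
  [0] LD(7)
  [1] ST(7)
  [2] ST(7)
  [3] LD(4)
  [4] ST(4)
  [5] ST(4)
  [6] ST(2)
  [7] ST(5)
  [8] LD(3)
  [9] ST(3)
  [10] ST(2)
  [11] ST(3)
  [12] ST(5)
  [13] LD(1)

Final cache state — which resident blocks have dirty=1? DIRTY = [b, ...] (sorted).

0: R B7 → L3 miss [-]
1: W B7 → L3 hit [D]
2: W B7 → L3 hit [D]
3: R B4 → L0 miss [-]
4: W B4 → L0 hit [D]
5: W B4 → L0 hit [D]
6: W B2 → L2 miss [D]
7: W B5 → L1 miss [D]
8: R B3 → L3 miss wb→B7 [-]
9: W B3 → L3 hit [D]
10: W B2 → L2 hit [D]
11: W B3 → L3 hit [D]
12: W B5 → L1 hit [D]
13: R B1 → L1 miss wb→B5 [-]

DIRTY = [2, 3, 4]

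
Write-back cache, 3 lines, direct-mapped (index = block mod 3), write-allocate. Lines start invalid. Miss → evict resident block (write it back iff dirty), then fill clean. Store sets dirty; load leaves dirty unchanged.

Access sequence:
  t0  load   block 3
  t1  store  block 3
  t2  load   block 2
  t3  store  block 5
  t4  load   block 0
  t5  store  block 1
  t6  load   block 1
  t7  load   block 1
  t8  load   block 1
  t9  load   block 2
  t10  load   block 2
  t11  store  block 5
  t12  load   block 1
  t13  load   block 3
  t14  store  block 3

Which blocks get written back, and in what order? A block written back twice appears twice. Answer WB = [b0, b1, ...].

WB = [3, 5]

0: R B3 → L0 miss [-]
1: W B3 → L0 hit [D]
2: R B2 → L2 miss [-]
3: W B5 → L2 miss [D]
4: R B0 → L0 miss wb→B3 [-]
5: W B1 → L1 miss [D]
6: R B1 → L1 hit [D]
7: R B1 → L1 hit [D]
8: R B1 → L1 hit [D]
9: R B2 → L2 miss wb→B5 [-]
10: R B2 → L2 hit [-]
11: W B5 → L2 miss [D]
12: R B1 → L1 hit [D]
13: R B3 → L0 miss [-]
14: W B3 → L0 hit [D]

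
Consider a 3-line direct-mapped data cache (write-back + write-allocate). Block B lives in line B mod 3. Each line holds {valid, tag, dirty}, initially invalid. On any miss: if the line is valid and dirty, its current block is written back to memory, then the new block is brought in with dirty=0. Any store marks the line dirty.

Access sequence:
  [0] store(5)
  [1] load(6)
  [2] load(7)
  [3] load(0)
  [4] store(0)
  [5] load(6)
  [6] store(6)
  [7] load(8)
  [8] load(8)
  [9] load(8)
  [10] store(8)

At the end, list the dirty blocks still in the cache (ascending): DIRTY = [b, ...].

DIRTY = [6, 8]

0: W B5 → L2 miss [D]
1: R B6 → L0 miss [-]
2: R B7 → L1 miss [-]
3: R B0 → L0 miss [-]
4: W B0 → L0 hit [D]
5: R B6 → L0 miss wb→B0 [-]
6: W B6 → L0 hit [D]
7: R B8 → L2 miss wb→B5 [-]
8: R B8 → L2 hit [-]
9: R B8 → L2 hit [-]
10: W B8 → L2 hit [D]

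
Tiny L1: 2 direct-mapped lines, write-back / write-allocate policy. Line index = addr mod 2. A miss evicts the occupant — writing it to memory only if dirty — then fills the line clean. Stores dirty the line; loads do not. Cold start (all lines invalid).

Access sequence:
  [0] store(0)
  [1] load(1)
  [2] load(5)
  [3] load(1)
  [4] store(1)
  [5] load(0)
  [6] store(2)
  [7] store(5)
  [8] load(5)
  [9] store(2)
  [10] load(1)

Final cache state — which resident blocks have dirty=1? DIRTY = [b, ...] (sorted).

  0 | W B0 → L0 miss [D]
  1 | R B1 → L1 miss [-]
  2 | R B5 → L1 miss [-]
  3 | R B1 → L1 miss [-]
  4 | W B1 → L1 hit [D]
  5 | R B0 → L0 hit [D]
  6 | W B2 → L0 miss wb→B0 [D]
  7 | W B5 → L1 miss wb→B1 [D]
  8 | R B5 → L1 hit [D]
  9 | W B2 → L0 hit [D]
  10 | R B1 → L1 miss wb→B5 [-]

DIRTY = [2]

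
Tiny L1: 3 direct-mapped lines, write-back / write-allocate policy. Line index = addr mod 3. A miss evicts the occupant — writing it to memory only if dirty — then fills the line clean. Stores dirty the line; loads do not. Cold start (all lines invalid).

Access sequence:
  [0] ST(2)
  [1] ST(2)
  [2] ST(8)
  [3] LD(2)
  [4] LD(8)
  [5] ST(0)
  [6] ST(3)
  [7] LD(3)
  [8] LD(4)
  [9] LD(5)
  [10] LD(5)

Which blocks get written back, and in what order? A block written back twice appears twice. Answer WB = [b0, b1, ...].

0: W B2 -> L2 miss  d=D]
1: W B2 -> L2 hit  d=D]
2: W B8 -> L2 miss wb->B2  d=D]
3: R B2 -> L2 miss wb->B8  d=-]
4: R B8 -> L2 miss  d=-]
5: W B0 -> L0 miss  d=D]
6: W B3 -> L0 miss wb->B0  d=D]
7: R B3 -> L0 hit  d=D]
8: R B4 -> L1 miss  d=-]
9: R B5 -> L2 miss  d=-]
10: R B5 -> L2 hit  d=-]

WB = [2, 8, 0]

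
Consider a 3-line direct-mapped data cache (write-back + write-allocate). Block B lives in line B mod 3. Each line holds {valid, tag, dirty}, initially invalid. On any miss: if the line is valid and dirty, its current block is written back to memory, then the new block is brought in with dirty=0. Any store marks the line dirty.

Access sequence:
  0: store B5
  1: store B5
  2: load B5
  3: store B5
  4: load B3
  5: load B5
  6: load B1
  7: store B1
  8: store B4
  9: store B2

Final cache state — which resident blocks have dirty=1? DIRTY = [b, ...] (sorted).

0: W B5 -> L2 miss  d=D]
1: W B5 -> L2 hit  d=D]
2: R B5 -> L2 hit  d=D]
3: W B5 -> L2 hit  d=D]
4: R B3 -> L0 miss  d=-]
5: R B5 -> L2 hit  d=D]
6: R B1 -> L1 miss  d=-]
7: W B1 -> L1 hit  d=D]
8: W B4 -> L1 miss wb->B1  d=D]
9: W B2 -> L2 miss wb->B5  d=D]

DIRTY = [2, 4]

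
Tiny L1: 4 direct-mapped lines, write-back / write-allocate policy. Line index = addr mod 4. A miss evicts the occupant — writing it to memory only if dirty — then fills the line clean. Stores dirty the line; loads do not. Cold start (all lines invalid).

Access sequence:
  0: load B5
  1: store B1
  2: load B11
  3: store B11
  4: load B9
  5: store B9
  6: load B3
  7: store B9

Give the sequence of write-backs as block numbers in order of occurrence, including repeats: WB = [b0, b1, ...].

  0 | R B5 → L1 miss [-]
  1 | W B1 → L1 miss [D]
  2 | R B11 → L3 miss [-]
  3 | W B11 → L3 hit [D]
  4 | R B9 → L1 miss wb→B1 [-]
  5 | W B9 → L1 hit [D]
  6 | R B3 → L3 miss wb→B11 [-]
  7 | W B9 → L1 hit [D]

WB = [1, 11]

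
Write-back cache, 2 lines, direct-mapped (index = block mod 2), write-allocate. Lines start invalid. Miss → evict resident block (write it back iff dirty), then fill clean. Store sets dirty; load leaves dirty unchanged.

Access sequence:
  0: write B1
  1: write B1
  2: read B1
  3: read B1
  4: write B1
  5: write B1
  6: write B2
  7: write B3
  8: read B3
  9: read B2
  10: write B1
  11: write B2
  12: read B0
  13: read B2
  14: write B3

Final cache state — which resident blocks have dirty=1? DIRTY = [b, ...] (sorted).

DIRTY = [3]

  0 | W B1 → L1 miss [D]
  1 | W B1 → L1 hit [D]
  2 | R B1 → L1 hit [D]
  3 | R B1 → L1 hit [D]
  4 | W B1 → L1 hit [D]
  5 | W B1 → L1 hit [D]
  6 | W B2 → L0 miss [D]
  7 | W B3 → L1 miss wb→B1 [D]
  8 | R B3 → L1 hit [D]
  9 | R B2 → L0 hit [D]
  10 | W B1 → L1 miss wb→B3 [D]
  11 | W B2 → L0 hit [D]
  12 | R B0 → L0 miss wb→B2 [-]
  13 | R B2 → L0 miss [-]
  14 | W B3 → L1 miss wb→B1 [D]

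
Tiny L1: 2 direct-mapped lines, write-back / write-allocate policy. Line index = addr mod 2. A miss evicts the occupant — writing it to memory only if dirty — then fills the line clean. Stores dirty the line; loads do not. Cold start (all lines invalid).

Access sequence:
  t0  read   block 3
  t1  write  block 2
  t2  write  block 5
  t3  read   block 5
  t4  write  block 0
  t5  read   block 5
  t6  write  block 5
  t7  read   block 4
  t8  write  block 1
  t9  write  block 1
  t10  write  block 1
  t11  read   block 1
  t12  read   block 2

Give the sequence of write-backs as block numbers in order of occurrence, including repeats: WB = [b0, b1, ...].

WB = [2, 0, 5]

0: R B3 -> L1 miss  d=-]
1: W B2 -> L0 miss  d=D]
2: W B5 -> L1 miss  d=D]
3: R B5 -> L1 hit  d=D]
4: W B0 -> L0 miss wb->B2  d=D]
5: R B5 -> L1 hit  d=D]
6: W B5 -> L1 hit  d=D]
7: R B4 -> L0 miss wb->B0  d=-]
8: W B1 -> L1 miss wb->B5  d=D]
9: W B1 -> L1 hit  d=D]
10: W B1 -> L1 hit  d=D]
11: R B1 -> L1 hit  d=D]
12: R B2 -> L0 miss  d=-]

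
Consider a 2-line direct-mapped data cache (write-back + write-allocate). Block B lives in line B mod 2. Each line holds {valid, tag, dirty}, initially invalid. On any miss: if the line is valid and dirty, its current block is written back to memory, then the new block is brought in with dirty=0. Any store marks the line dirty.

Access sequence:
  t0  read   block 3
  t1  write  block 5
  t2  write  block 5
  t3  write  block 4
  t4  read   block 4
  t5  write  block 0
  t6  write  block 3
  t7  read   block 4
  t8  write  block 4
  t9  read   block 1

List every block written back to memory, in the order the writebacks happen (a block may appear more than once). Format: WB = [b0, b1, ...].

0: R B3 -> L1 miss  d=-]
1: W B5 -> L1 miss  d=D]
2: W B5 -> L1 hit  d=D]
3: W B4 -> L0 miss  d=D]
4: R B4 -> L0 hit  d=D]
5: W B0 -> L0 miss wb->B4  d=D]
6: W B3 -> L1 miss wb->B5  d=D]
7: R B4 -> L0 miss wb->B0  d=-]
8: W B4 -> L0 hit  d=D]
9: R B1 -> L1 miss wb->B3  d=-]

WB = [4, 5, 0, 3]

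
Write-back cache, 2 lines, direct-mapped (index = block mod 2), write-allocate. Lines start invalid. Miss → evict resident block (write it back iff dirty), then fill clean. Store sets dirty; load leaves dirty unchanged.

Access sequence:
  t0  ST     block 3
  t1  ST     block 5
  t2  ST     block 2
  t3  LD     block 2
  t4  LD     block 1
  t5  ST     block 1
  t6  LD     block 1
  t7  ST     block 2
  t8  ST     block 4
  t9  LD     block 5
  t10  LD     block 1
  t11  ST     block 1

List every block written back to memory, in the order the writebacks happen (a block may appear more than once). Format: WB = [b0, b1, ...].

  0 | W B3 → L1 miss [D]
  1 | W B5 → L1 miss wb→B3 [D]
  2 | W B2 → L0 miss [D]
  3 | R B2 → L0 hit [D]
  4 | R B1 → L1 miss wb→B5 [-]
  5 | W B1 → L1 hit [D]
  6 | R B1 → L1 hit [D]
  7 | W B2 → L0 hit [D]
  8 | W B4 → L0 miss wb→B2 [D]
  9 | R B5 → L1 miss wb→B1 [-]
  10 | R B1 → L1 miss [-]
  11 | W B1 → L1 hit [D]

WB = [3, 5, 2, 1]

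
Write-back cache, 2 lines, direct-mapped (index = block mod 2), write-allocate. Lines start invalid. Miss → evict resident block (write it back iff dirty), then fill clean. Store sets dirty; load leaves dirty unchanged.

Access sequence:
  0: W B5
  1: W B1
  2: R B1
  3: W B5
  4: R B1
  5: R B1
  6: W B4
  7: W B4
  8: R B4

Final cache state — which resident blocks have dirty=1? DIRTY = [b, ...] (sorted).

DIRTY = [4]

0: W B5 -> L1 miss  d=D]
1: W B1 -> L1 miss wb->B5  d=D]
2: R B1 -> L1 hit  d=D]
3: W B5 -> L1 miss wb->B1  d=D]
4: R B1 -> L1 miss wb->B5  d=-]
5: R B1 -> L1 hit  d=-]
6: W B4 -> L0 miss  d=D]
7: W B4 -> L0 hit  d=D]
8: R B4 -> L0 hit  d=D]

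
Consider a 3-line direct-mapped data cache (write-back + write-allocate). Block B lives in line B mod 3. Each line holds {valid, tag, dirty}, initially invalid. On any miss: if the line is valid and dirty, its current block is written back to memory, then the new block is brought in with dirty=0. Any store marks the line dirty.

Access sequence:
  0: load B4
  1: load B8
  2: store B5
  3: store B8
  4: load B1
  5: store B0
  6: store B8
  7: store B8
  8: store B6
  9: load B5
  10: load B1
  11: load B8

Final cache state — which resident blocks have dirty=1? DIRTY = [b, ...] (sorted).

DIRTY = [6]

0: R B4 → L1 miss [-]
1: R B8 → L2 miss [-]
2: W B5 → L2 miss [D]
3: W B8 → L2 miss wb→B5 [D]
4: R B1 → L1 miss [-]
5: W B0 → L0 miss [D]
6: W B8 → L2 hit [D]
7: W B8 → L2 hit [D]
8: W B6 → L0 miss wb→B0 [D]
9: R B5 → L2 miss wb→B8 [-]
10: R B1 → L1 hit [-]
11: R B8 → L2 miss [-]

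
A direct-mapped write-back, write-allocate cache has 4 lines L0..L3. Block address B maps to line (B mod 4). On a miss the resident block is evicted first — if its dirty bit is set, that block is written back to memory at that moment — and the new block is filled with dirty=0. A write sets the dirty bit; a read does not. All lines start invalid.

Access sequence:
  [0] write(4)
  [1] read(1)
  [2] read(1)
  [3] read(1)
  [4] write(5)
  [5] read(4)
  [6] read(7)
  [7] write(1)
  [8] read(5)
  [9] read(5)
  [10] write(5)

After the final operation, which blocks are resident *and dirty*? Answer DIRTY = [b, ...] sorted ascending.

DIRTY = [4, 5]

0: W B4 -> L0 miss  d=D]
1: R B1 -> L1 miss  d=-]
2: R B1 -> L1 hit  d=-]
3: R B1 -> L1 hit  d=-]
4: W B5 -> L1 miss  d=D]
5: R B4 -> L0 hit  d=D]
6: R B7 -> L3 miss  d=-]
7: W B1 -> L1 miss wb->B5  d=D]
8: R B5 -> L1 miss wb->B1  d=-]
9: R B5 -> L1 hit  d=-]
10: W B5 -> L1 hit  d=D]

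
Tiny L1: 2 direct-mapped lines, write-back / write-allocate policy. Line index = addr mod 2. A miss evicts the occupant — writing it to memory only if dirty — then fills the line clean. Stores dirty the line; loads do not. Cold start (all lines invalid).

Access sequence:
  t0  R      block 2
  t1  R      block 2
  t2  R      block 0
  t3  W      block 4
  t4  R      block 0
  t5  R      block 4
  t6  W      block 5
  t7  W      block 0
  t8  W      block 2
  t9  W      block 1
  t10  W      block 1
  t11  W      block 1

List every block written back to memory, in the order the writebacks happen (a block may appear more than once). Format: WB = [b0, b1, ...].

0: R B2 → L0 miss [-]
1: R B2 → L0 hit [-]
2: R B0 → L0 miss [-]
3: W B4 → L0 miss [D]
4: R B0 → L0 miss wb→B4 [-]
5: R B4 → L0 miss [-]
6: W B5 → L1 miss [D]
7: W B0 → L0 miss [D]
8: W B2 → L0 miss wb→B0 [D]
9: W B1 → L1 miss wb→B5 [D]
10: W B1 → L1 hit [D]
11: W B1 → L1 hit [D]

WB = [4, 0, 5]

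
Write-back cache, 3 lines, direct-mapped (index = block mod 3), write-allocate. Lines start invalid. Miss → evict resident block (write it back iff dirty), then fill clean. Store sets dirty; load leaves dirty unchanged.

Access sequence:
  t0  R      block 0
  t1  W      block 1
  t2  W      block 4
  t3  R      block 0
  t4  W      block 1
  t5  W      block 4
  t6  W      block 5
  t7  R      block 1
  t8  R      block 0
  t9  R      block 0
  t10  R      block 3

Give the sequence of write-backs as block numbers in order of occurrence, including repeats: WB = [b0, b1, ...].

WB = [1, 4, 1, 4]

  0 | R B0 → L0 miss [-]
  1 | W B1 → L1 miss [D]
  2 | W B4 → L1 miss wb→B1 [D]
  3 | R B0 → L0 hit [-]
  4 | W B1 → L1 miss wb→B4 [D]
  5 | W B4 → L1 miss wb→B1 [D]
  6 | W B5 → L2 miss [D]
  7 | R B1 → L1 miss wb→B4 [-]
  8 | R B0 → L0 hit [-]
  9 | R B0 → L0 hit [-]
  10 | R B3 → L0 miss [-]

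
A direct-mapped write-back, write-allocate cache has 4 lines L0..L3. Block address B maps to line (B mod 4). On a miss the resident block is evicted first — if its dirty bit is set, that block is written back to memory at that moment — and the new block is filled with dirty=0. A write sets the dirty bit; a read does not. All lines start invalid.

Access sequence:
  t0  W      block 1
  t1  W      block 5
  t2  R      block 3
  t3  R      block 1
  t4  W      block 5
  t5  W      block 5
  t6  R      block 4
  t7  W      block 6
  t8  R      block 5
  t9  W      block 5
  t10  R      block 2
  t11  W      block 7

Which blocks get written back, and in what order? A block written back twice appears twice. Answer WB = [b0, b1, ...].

0: W B1 -> L1 miss  d=D]
1: W B5 -> L1 miss wb->B1  d=D]
2: R B3 -> L3 miss  d=-]
3: R B1 -> L1 miss wb->B5  d=-]
4: W B5 -> L1 miss  d=D]
5: W B5 -> L1 hit  d=D]
6: R B4 -> L0 miss  d=-]
7: W B6 -> L2 miss  d=D]
8: R B5 -> L1 hit  d=D]
9: W B5 -> L1 hit  d=D]
10: R B2 -> L2 miss wb->B6  d=-]
11: W B7 -> L3 miss  d=D]

WB = [1, 5, 6]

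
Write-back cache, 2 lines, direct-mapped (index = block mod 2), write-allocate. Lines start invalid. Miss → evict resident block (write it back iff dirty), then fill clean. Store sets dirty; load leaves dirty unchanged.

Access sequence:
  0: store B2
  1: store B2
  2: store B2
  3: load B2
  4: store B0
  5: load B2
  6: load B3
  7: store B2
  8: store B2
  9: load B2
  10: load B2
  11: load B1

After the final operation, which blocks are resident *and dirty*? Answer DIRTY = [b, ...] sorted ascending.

  0 | W B2 → L0 miss [D]
  1 | W B2 → L0 hit [D]
  2 | W B2 → L0 hit [D]
  3 | R B2 → L0 hit [D]
  4 | W B0 → L0 miss wb→B2 [D]
  5 | R B2 → L0 miss wb→B0 [-]
  6 | R B3 → L1 miss [-]
  7 | W B2 → L0 hit [D]
  8 | W B2 → L0 hit [D]
  9 | R B2 → L0 hit [D]
  10 | R B2 → L0 hit [D]
  11 | R B1 → L1 miss [-]

DIRTY = [2]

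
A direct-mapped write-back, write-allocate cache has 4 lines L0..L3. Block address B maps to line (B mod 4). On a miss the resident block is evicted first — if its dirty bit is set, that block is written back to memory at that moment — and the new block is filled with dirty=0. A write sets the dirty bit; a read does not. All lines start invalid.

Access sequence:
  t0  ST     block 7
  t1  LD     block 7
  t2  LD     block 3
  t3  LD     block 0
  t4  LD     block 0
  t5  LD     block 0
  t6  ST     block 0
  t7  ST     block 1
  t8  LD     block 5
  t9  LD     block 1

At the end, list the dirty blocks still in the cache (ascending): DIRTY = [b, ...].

0: W B7 -> L3 miss  d=D]
1: R B7 -> L3 hit  d=D]
2: R B3 -> L3 miss wb->B7  d=-]
3: R B0 -> L0 miss  d=-]
4: R B0 -> L0 hit  d=-]
5: R B0 -> L0 hit  d=-]
6: W B0 -> L0 hit  d=D]
7: W B1 -> L1 miss  d=D]
8: R B5 -> L1 miss wb->B1  d=-]
9: R B1 -> L1 miss  d=-]

DIRTY = [0]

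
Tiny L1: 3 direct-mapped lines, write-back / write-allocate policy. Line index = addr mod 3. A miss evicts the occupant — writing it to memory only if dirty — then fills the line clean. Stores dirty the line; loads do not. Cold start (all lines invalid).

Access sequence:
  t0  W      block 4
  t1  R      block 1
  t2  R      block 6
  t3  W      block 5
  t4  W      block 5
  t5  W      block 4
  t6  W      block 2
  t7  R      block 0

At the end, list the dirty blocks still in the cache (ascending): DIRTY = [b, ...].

0: W B4 → L1 miss [D]
1: R B1 → L1 miss wb→B4 [-]
2: R B6 → L0 miss [-]
3: W B5 → L2 miss [D]
4: W B5 → L2 hit [D]
5: W B4 → L1 miss [D]
6: W B2 → L2 miss wb→B5 [D]
7: R B0 → L0 miss [-]

DIRTY = [2, 4]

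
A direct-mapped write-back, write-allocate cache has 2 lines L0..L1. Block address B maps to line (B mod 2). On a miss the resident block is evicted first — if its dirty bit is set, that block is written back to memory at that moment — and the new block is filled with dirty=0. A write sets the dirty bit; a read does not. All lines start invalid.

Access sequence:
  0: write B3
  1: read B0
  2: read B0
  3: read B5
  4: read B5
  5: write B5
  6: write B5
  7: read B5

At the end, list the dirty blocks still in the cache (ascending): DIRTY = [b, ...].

  0 | W B3 → L1 miss [D]
  1 | R B0 → L0 miss [-]
  2 | R B0 → L0 hit [-]
  3 | R B5 → L1 miss wb→B3 [-]
  4 | R B5 → L1 hit [-]
  5 | W B5 → L1 hit [D]
  6 | W B5 → L1 hit [D]
  7 | R B5 → L1 hit [D]

DIRTY = [5]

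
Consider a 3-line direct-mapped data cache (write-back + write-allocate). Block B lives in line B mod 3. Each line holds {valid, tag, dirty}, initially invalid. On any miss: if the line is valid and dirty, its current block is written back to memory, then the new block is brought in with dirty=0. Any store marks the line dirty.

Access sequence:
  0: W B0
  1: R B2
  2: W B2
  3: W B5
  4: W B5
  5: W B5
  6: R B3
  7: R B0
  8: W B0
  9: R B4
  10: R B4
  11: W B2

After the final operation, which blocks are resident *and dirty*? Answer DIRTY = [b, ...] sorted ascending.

0: W B0 -> L0 miss  d=D]
1: R B2 -> L2 miss  d=-]
2: W B2 -> L2 hit  d=D]
3: W B5 -> L2 miss wb->B2  d=D]
4: W B5 -> L2 hit  d=D]
5: W B5 -> L2 hit  d=D]
6: R B3 -> L0 miss wb->B0  d=-]
7: R B0 -> L0 miss  d=-]
8: W B0 -> L0 hit  d=D]
9: R B4 -> L1 miss  d=-]
10: R B4 -> L1 hit  d=-]
11: W B2 -> L2 miss wb->B5  d=D]

DIRTY = [0, 2]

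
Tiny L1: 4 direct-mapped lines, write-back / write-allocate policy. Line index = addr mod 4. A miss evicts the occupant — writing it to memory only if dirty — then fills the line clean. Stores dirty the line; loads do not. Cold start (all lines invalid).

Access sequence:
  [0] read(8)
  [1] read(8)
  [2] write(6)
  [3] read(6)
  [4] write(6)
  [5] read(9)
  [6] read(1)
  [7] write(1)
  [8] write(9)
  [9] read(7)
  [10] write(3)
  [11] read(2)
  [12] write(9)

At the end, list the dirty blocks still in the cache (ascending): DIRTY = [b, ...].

DIRTY = [3, 9]

0: R B8 -> L0 miss  d=-]
1: R B8 -> L0 hit  d=-]
2: W B6 -> L2 miss  d=D]
3: R B6 -> L2 hit  d=D]
4: W B6 -> L2 hit  d=D]
5: R B9 -> L1 miss  d=-]
6: R B1 -> L1 miss  d=-]
7: W B1 -> L1 hit  d=D]
8: W B9 -> L1 miss wb->B1  d=D]
9: R B7 -> L3 miss  d=-]
10: W B3 -> L3 miss  d=D]
11: R B2 -> L2 miss wb->B6  d=-]
12: W B9 -> L1 hit  d=D]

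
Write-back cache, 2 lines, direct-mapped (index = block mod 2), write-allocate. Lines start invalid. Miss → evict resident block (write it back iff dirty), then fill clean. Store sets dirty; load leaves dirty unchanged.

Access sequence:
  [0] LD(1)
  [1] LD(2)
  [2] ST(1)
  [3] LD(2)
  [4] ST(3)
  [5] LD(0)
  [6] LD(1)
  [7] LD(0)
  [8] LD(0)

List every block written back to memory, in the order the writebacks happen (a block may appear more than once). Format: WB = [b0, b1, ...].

0: R B1 -> L1 miss  d=-]
1: R B2 -> L0 miss  d=-]
2: W B1 -> L1 hit  d=D]
3: R B2 -> L0 hit  d=-]
4: W B3 -> L1 miss wb->B1  d=D]
5: R B0 -> L0 miss  d=-]
6: R B1 -> L1 miss wb->B3  d=-]
7: R B0 -> L0 hit  d=-]
8: R B0 -> L0 hit  d=-]

WB = [1, 3]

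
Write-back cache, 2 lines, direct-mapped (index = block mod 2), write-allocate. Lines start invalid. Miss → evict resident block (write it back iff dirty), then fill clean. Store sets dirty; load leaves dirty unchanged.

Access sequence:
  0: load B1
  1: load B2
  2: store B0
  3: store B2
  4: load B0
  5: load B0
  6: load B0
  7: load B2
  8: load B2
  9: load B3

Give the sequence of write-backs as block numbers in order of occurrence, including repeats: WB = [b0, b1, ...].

0: R B1 -> L1 miss  d=-]
1: R B2 -> L0 miss  d=-]
2: W B0 -> L0 miss  d=D]
3: W B2 -> L0 miss wb->B0  d=D]
4: R B0 -> L0 miss wb->B2  d=-]
5: R B0 -> L0 hit  d=-]
6: R B0 -> L0 hit  d=-]
7: R B2 -> L0 miss  d=-]
8: R B2 -> L0 hit  d=-]
9: R B3 -> L1 miss  d=-]

WB = [0, 2]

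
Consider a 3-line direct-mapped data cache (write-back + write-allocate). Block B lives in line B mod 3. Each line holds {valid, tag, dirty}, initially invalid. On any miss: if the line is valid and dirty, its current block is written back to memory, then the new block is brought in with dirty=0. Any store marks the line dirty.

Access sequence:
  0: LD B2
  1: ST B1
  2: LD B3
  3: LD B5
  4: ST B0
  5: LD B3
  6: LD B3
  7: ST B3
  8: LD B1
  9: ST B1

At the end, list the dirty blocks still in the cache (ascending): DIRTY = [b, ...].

0: R B2 -> L2 miss  d=-]
1: W B1 -> L1 miss  d=D]
2: R B3 -> L0 miss  d=-]
3: R B5 -> L2 miss  d=-]
4: W B0 -> L0 miss  d=D]
5: R B3 -> L0 miss wb->B0  d=-]
6: R B3 -> L0 hit  d=-]
7: W B3 -> L0 hit  d=D]
8: R B1 -> L1 hit  d=D]
9: W B1 -> L1 hit  d=D]

DIRTY = [1, 3]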